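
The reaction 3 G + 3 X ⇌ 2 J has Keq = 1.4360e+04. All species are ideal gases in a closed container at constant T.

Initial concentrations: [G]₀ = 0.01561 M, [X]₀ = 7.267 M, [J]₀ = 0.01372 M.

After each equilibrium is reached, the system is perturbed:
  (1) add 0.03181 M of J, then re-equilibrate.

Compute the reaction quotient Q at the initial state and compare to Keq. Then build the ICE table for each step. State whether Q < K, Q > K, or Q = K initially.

Q₀ = 0.129; Q < K (proceeds forward)

Q₀ = 0.129 vs Keq = 1.4360e+04 ⇒ Q<K, forward
Step 1:
                  G         X         J
  I         0.01561     7.267   0.01372
  C        -0.01514  -0.01514   0.01009
  E       4.6959e-04     7.252   0.02381
  solve Keq expr → x = 0.005047; check Q = 1.4360e+04
Then add 0.03181 M of J.
Step 2:
                  G         X         J
  I       4.6959e-04     7.252   0.05562
  C       3.5471e-04 3.5471e-04 -2.3647e-04
  E       8.2430e-04     7.252   0.05539
  solve Keq expr → x = -1.1824e-04; check Q = 1.4360e+04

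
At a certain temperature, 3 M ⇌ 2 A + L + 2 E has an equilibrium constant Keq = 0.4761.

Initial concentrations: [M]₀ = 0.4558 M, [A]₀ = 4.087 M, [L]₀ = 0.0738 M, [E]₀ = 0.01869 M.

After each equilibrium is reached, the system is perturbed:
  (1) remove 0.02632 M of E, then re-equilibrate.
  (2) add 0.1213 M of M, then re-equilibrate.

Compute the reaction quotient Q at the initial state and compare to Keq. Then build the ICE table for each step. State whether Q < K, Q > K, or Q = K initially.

Q₀ = 0.004547; Q < K (proceeds forward)

Q₀ = 0.004547 vs Keq = 0.4761 ⇒ Q<K, forward
Step 1:
                    M           A           L           E
  Initial      0.4558       4.087      0.0738     0.01869
  Change      -0.1175     0.07831     0.03915     0.07831
  Equil        0.3383       4.165       0.113       0.097
  solve Keq expr → x = 0.03915; check Q = 0.4761
Then remove 0.02632 M of E.
Step 2:
                    M           A           L           E
  Initial      0.3383       4.165       0.113     0.07068
  Change     -0.02145      0.0143    0.007148      0.0143
  Equil        0.3169        4.18      0.1201     0.08498
  solve Keq expr → x = 0.007148; check Q = 0.4761
Then add 0.1213 M of M.
Step 3:
                    M           A           L           E
  Initial      0.4382        4.18      0.1201     0.08498
  Change     -0.04096      0.0273     0.01365      0.0273
  Equil        0.3972       4.207      0.1338      0.1123
  solve Keq expr → x = 0.01365; check Q = 0.4761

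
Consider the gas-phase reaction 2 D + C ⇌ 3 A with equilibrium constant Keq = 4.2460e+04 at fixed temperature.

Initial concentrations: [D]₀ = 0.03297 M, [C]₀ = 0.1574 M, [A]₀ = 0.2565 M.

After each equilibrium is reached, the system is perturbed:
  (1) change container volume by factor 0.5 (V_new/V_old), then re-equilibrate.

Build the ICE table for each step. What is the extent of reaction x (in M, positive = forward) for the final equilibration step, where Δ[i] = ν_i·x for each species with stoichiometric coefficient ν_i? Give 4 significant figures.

x = 0 M

Q₀ = 98.63 vs Keq = 4.2460e+04 ⇒ Q<K, forward
Step 1:
                   D          C          A
  init       0.03297     0.1574     0.2565
  Δ         -0.03082   -0.01541    0.04624
  eq        0.002145      0.142     0.3027
  solve Keq expr → x = 0.01541; check Q = 4.2460e+04
Then change container volume by factor 0.5 (V_new/V_old).
Step 2:
                   D          C          A
  init      0.004291      0.284     0.6055
  Δ                0          0          0
  eq        0.004291      0.284     0.6055
  solve Keq expr → x = 0; check Q = 4.2460e+04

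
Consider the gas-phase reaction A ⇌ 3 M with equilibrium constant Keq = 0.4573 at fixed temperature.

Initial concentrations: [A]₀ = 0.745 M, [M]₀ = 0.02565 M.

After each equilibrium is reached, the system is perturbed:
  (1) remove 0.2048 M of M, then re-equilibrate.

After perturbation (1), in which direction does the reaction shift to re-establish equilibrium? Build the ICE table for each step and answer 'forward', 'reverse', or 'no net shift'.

Q₀ = 2.2652e-05 vs Keq = 0.4573 ⇒ Q<K, forward
Step 1:
                  A         M
  Initial     0.745   0.02565
  Change    -0.2011    0.6032
  Equil      0.5439    0.6289
  solve Keq expr → x = 0.2011; check Q = 0.4573
Then remove 0.2048 M of M.
Step 2:
                  A         M
  Initial    0.5439    0.4241
  Change   -0.06023    0.1807
  Equil      0.4837    0.6048
  solve Keq expr → x = 0.06023; check Q = 0.4573

Direction: forward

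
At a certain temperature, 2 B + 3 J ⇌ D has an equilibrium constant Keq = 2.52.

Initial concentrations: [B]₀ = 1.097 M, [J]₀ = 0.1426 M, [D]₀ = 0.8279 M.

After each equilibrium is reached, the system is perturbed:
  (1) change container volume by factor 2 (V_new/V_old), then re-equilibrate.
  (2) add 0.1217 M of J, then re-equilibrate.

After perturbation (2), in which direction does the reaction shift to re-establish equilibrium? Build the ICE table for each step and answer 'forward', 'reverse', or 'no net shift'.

Direction: forward

Q₀ = 237.2 vs Keq = 2.52 ⇒ Q>K, reverse
Step 1:
                    B           J           D
  init          1.097      0.1426      0.8279
  Δ            0.2596      0.3894     -0.1298
  eq            1.357       0.532      0.6981
  solve Keq expr → x = -0.1298; check Q = 2.52
Then change container volume by factor 2 (V_new/V_old).
Step 2:
                    B           J           D
  init         0.6783       0.266      0.3491
  Δ            0.1723      0.2584    -0.08614
  eq           0.8506      0.5244      0.2629
  solve Keq expr → x = -0.08614; check Q = 2.52
Then add 0.1217 M of J.
Step 3:
                    B           J           D
  init         0.8506      0.6461      0.2629
  Δ          -0.05361    -0.08042     0.02681
  eq            0.797      0.5657      0.2897
  solve Keq expr → x = 0.02681; check Q = 2.52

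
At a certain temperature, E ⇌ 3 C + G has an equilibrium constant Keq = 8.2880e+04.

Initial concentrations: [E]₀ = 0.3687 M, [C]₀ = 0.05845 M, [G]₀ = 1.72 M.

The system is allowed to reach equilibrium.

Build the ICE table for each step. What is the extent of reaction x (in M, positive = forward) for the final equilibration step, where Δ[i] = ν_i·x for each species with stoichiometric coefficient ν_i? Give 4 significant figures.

x = 0.3687 M

Q₀ = 9.3156e-04 vs Keq = 8.2880e+04 ⇒ Q<K, forward
Step 1:
                  E         C         G
  I          0.3687   0.05845      1.72
  C         -0.3687     1.106    0.3687
  E       3.9789e-05     1.164     2.089
  solve Keq expr → x = 0.3687; check Q = 8.2880e+04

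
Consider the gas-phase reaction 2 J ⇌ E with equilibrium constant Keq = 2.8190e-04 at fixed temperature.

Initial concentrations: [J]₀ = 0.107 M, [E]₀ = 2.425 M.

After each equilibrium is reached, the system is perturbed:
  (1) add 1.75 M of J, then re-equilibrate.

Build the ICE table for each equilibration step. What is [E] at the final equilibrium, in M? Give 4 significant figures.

Q₀ = 211.8 vs Keq = 2.8190e-04 ⇒ Q>K, reverse
Step 1:
                   J          E
  Initial      0.107      2.425
  Change       4.836     -2.418
  Equil        4.943   0.006888
  solve Keq expr → x = -2.418; check Q = 2.8190e-04
Then add 1.75 M of J.
Step 2:
                   J          E
  Initial      6.693   0.006888
  Change     -0.0114   0.005698
  Equil        6.682    0.01259
  solve Keq expr → x = 0.005698; check Q = 2.8190e-04

[E]_eq = 0.01259 M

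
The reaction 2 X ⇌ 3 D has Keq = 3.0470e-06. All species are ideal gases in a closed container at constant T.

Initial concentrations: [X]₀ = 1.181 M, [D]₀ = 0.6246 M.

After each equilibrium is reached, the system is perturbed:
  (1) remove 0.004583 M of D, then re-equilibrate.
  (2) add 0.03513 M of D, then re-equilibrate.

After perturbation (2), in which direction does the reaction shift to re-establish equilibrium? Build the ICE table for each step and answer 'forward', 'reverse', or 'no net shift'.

Q₀ = 0.1747 vs Keq = 3.0470e-06 ⇒ Q>K, reverse
Step 1:
                   X          D
  I            1.181     0.6246
  C           0.4033    -0.6049
  E            1.584     0.0197
  solve Keq expr → x = -0.2016; check Q = 3.0470e-06
Then remove 0.004583 M of D.
Step 2:
                   X          D
  I            1.584    0.01512
  C        -0.003039   0.004558
  E            1.581    0.01968
  solve Keq expr → x = 0.001519; check Q = 3.0470e-06
Then add 0.03513 M of D.
Step 3:
                   X          D
  I            1.581    0.05481
  C          0.02329   -0.03494
  E            1.605    0.01987
  solve Keq expr → x = -0.01165; check Q = 3.0470e-06

Direction: reverse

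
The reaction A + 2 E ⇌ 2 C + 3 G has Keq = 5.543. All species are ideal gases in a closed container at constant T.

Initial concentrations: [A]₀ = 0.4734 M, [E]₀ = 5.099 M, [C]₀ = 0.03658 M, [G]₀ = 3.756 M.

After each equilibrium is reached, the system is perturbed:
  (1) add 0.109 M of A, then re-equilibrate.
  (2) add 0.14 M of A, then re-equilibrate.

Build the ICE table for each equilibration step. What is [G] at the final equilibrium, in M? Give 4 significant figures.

Q₀ = 0.005761 vs Keq = 5.543 ⇒ Q<K, forward
Step 1:
                  A         E         C         G
  init       0.4734     5.099   0.03658     3.756
  Δ         -0.2496   -0.4992    0.4992    0.7488
  eq         0.2238       4.6    0.5358     4.505
  solve Keq expr → x = 0.2496; check Q = 5.543
Then add 0.109 M of A.
Step 2:
                  A         E         C         G
  init       0.3328       4.6    0.5358     4.505
  Δ        -0.03035  -0.06069   0.06069   0.09104
  eq         0.3024     4.539    0.5965     4.596
  solve Keq expr → x = 0.03035; check Q = 5.543
Then add 0.14 M of A.
Step 3:
                  A         E         C         G
  init       0.4424     4.539    0.5965     4.596
  Δ        -0.03298  -0.06596   0.06596   0.09894
  eq         0.4095     4.473    0.6625     4.695
  solve Keq expr → x = 0.03298; check Q = 5.543

[G]_eq = 4.695 M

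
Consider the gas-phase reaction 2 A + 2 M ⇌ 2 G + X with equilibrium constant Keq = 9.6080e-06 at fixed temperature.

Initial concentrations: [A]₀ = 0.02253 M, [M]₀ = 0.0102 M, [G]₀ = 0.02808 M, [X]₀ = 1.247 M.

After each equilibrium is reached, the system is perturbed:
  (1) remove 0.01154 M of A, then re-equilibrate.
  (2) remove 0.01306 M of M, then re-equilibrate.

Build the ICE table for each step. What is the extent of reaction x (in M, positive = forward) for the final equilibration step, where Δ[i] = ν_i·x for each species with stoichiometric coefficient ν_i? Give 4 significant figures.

Q₀ = 1.8618e+04 vs Keq = 9.6080e-06 ⇒ Q>K, reverse
Step 1:
                   A          M          G          X
  I          0.02253     0.0102    0.02808      1.247
  C          0.02807    0.02807   -0.02807   -0.01404
  E           0.0506    0.03827 5.4068e-06      1.233
  solve Keq expr → x = -0.01404; check Q = 9.6080e-06
Then remove 0.01154 M of A.
Step 2:
                   A          M          G          X
  I          0.03906    0.03827 5.4068e-06      1.233
  C       1.2327e-06 1.2327e-06 -1.2327e-06 -6.1636e-07
  E          0.03907    0.03828 4.1741e-06      1.233
  solve Keq expr → x = -6.1636e-07; check Q = 9.6080e-06
Then remove 0.01306 M of M.
Step 3:
                   A          M          G          X
  I          0.03907    0.02522 4.1741e-06      1.233
  C       1.4240e-06 1.4240e-06 -1.4240e-06 -7.1199e-07
  E          0.03907    0.02522 2.7501e-06      1.233
  solve Keq expr → x = -7.1199e-07; check Q = 9.6080e-06

x = -7.1199e-07 M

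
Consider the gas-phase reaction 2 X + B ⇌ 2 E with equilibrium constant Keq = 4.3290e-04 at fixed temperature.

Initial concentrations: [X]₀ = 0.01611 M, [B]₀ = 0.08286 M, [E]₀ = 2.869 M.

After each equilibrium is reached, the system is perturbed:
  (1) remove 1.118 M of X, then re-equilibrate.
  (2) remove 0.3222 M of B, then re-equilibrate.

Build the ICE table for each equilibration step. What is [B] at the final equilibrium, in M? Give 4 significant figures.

[B]_eq = 1.176 M

Q₀ = 3.8276e+05 vs Keq = 4.3290e-04 ⇒ Q>K, reverse
Step 1:
                   X          B          E
  I          0.01611    0.08286      2.869
  C            2.798      1.399     -2.798
  E            2.814      1.482    0.07127
  solve Keq expr → x = -1.399; check Q = 4.3290e-04
Then remove 1.118 M of X.
Step 2:
                   X          B          E
  I            1.696      1.482    0.07127
  C          0.02742    0.01371   -0.02742
  E            1.723      1.495    0.04385
  solve Keq expr → x = -0.01371; check Q = 4.3290e-04
Then remove 0.3222 M of B.
Step 3:
                   X          B          E
  I            1.723      1.173    0.04385
  C          0.00486    0.00243   -0.00486
  E            1.728      1.176    0.03899
  solve Keq expr → x = -0.00243; check Q = 4.3290e-04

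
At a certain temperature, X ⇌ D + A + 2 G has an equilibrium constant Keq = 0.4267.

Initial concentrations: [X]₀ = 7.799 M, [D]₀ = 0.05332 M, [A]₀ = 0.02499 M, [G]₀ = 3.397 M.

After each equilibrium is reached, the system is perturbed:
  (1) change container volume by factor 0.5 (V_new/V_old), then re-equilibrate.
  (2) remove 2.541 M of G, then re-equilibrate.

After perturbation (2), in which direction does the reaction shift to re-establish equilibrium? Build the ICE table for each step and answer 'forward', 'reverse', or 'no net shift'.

Direction: forward

Q₀ = 0.001972 vs Keq = 0.4267 ⇒ Q<K, forward
Step 1:
                  X         D         A         G
  Initial     7.799   0.05332   0.02499     3.397
  Change    -0.3874    0.3874    0.3874    0.7747
  Equil       7.412    0.4407    0.4124     4.172
  solve Keq expr → x = 0.3874; check Q = 0.4267
Then change container volume by factor 0.5 (V_new/V_old).
Step 2:
                  X         D         A         G
  Initial     14.82    0.8814    0.8247     8.343
  Change     0.5033   -0.5033   -0.5033    -1.007
  Equil       15.33     0.378    0.3214     7.337
  solve Keq expr → x = -0.5033; check Q = 0.4267
Then remove 2.541 M of G.
Step 3:
                  X         D         A         G
  Initial     15.33     0.378    0.3214     4.796
  Change    -0.1504    0.1504    0.1504    0.3008
  Equil       15.18    0.5284    0.4718     5.097
  solve Keq expr → x = 0.1504; check Q = 0.4267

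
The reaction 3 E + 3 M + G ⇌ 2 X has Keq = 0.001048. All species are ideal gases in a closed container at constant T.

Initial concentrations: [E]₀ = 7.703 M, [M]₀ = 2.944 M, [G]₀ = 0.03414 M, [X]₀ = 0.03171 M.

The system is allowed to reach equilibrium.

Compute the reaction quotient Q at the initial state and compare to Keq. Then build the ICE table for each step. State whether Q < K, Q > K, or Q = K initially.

Q₀ = 2.5254e-06 vs Keq = 0.001048 ⇒ Q<K, forward
Step 1:
                    E           M           G           X
  I             7.703       2.944     0.03414     0.03171
  C          -0.09969    -0.09969    -0.03323     0.06646
  E             7.603       2.844  9.0923e-04     0.09817
  solve Keq expr → x = 0.03323; check Q = 0.001048

Q₀ = 2.5254e-06; Q < K (proceeds forward)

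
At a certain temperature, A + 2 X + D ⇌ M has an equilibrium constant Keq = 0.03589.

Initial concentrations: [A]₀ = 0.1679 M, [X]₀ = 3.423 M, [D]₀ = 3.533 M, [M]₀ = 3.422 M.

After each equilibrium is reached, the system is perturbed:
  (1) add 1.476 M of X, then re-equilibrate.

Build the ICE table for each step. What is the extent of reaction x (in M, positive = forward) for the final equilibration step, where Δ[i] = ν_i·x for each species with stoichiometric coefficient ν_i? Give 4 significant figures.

x = 0.2043 M

Q₀ = 0.4923 vs Keq = 0.03589 ⇒ Q>K, reverse
Step 1:
                  A         X         D         M
  init       0.1679     3.423     3.533     3.422
  Δ          0.6545     1.309    0.6545   -0.6545
  eq         0.8224     4.732     4.187     2.768
  solve Keq expr → x = -0.6545; check Q = 0.03589
Then add 1.476 M of X.
Step 2:
                  A         X         D         M
  init       0.8224     6.208     4.187     2.768
  Δ         -0.2043   -0.4086   -0.2043    0.2043
  eq         0.6181     5.799     3.983     2.972
  solve Keq expr → x = 0.2043; check Q = 0.03589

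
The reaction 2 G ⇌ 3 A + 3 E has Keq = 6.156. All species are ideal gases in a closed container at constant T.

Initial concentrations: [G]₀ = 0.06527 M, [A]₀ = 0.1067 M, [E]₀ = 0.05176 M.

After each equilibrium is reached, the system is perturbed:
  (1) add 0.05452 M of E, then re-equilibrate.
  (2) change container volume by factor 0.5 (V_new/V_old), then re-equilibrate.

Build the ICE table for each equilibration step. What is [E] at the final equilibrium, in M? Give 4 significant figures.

[E]_eq = 0.3761 M

Q₀ = 3.9541e-05 vs Keq = 6.156 ⇒ Q<K, forward
Step 1:
                    G           A           E
  Initial     0.06527      0.1067     0.05176
  Change     -0.06322     0.09483     0.09483
  Equil      0.002047      0.2015      0.1466
  solve Keq expr → x = 0.03161; check Q = 6.156
Then add 0.05452 M of E.
Step 2:
                    G           A           E
  Initial    0.002047      0.2015      0.2011
  Change     0.001158   -0.001737   -0.001737
  Equil      0.003204      0.1998      0.1994
  solve Keq expr → x = -5.7888e-04; check Q = 6.156
Then change container volume by factor 0.5 (V_new/V_old).
Step 3:
                    G           A           E
  Initial    0.006409      0.3996      0.3988
  Change       0.0151    -0.02266    -0.02266
  Equil       0.02151      0.3769      0.3761
  solve Keq expr → x = -0.007552; check Q = 6.156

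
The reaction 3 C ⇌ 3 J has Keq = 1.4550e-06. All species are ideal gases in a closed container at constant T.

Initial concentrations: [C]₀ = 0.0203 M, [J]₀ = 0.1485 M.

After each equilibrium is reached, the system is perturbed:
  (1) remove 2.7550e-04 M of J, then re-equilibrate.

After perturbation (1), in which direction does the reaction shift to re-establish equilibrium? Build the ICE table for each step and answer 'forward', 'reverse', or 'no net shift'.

Direction: forward

Q₀ = 391.5 vs Keq = 1.4550e-06 ⇒ Q>K, reverse
Step 1:
                   C          J
  Initial     0.0203     0.1485
  Change      0.1466    -0.1466
  Equil       0.1669   0.001891
  solve Keq expr → x = -0.04887; check Q = 1.4550e-06
Then remove 2.7550e-04 M of J.
Step 2:
                   C          J
  Initial     0.1669   0.001616
  Change  -2.7241e-04 2.7241e-04
  Equil       0.1666   0.001888
  solve Keq expr → x = 9.0804e-05; check Q = 1.4550e-06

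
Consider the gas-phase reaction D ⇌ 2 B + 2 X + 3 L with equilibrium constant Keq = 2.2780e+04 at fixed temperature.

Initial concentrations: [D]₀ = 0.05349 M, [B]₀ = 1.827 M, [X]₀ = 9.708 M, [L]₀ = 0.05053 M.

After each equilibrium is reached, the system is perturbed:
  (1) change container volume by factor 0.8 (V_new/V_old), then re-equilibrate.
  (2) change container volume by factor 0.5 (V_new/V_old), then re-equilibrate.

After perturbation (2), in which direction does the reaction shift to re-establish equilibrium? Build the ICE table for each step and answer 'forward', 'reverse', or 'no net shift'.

Q₀ = 0.7588 vs Keq = 2.2780e+04 ⇒ Q<K, forward
Step 1:
                  D         B         X         L
  Initial   0.05349     1.827     9.708   0.05053
  Change   -0.05334    0.1067    0.1067      0.16
  Equil   1.4760e-04     1.934     9.815    0.2106
  solve Keq expr → x = 0.05334; check Q = 2.2780e+04
Then change container volume by factor 0.8 (V_new/V_old).
Step 2:
                  D         B         X         L
  Initial 1.8450e-04     2.417     12.27    0.2632
  Change  5.0649e-04 -0.001013 -0.001013 -0.001519
  Equil   6.9099e-04     2.416     12.27    0.2617
  solve Keq expr → x = -5.0649e-04; check Q = 2.2780e+04
Then change container volume by factor 0.5 (V_new/V_old).
Step 3:
                  D         B         X         L
  Initial  0.001382     4.832     24.53    0.5234
  Change    0.03871  -0.07742  -0.07742   -0.1161
  Equil     0.04009     4.755     24.46    0.4072
  solve Keq expr → x = -0.03871; check Q = 2.2780e+04

Direction: reverse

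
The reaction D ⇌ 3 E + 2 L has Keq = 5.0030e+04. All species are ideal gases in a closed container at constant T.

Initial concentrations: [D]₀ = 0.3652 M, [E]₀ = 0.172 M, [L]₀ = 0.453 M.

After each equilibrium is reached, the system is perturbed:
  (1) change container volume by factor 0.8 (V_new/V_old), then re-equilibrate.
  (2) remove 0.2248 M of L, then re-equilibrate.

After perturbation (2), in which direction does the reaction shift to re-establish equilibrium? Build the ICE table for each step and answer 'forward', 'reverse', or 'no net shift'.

Direction: forward

Q₀ = 0.002859 vs Keq = 5.0030e+04 ⇒ Q<K, forward
Step 1:
                   D          E          L
  I           0.3652      0.172      0.453
  C          -0.3651      1.095     0.7303
  E       5.6980e-05      1.267      1.183
  solve Keq expr → x = 0.3651; check Q = 5.0030e+04
Then change container volume by factor 0.8 (V_new/V_old).
Step 2:
                   D          E          L
  I       7.1225e-05      1.584      1.479
  C       1.0251e-04 -3.0754e-04 -2.0503e-04
  E       1.7374e-04      1.584      1.479
  solve Keq expr → x = -1.0251e-04; check Q = 5.0030e+04
Then remove 0.2248 M of L.
Step 3:
                   D          E          L
  I       1.7374e-04      1.584      1.254
  C       -4.8750e-05 1.4625e-04 9.7500e-05
  E       1.2499e-04      1.584      1.254
  solve Keq expr → x = 4.8750e-05; check Q = 5.0030e+04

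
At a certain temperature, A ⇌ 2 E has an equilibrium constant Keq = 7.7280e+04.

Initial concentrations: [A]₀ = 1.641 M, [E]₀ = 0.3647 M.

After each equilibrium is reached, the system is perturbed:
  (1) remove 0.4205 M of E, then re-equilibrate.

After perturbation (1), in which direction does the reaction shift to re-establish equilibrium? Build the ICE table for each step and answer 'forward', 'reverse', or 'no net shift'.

Direction: forward

Q₀ = 0.08105 vs Keq = 7.7280e+04 ⇒ Q<K, forward
Step 1:
                  A         E
  I           1.641    0.3647
  C          -1.641     3.282
  E       1.7205e-04     3.646
  solve Keq expr → x = 1.641; check Q = 7.7280e+04
Then remove 0.4205 M of E.
Step 2:
                  A         E
  I       1.7205e-04     3.226
  C       -3.7387e-05 7.4774e-05
  E       1.3466e-04     3.226
  solve Keq expr → x = 3.7387e-05; check Q = 7.7280e+04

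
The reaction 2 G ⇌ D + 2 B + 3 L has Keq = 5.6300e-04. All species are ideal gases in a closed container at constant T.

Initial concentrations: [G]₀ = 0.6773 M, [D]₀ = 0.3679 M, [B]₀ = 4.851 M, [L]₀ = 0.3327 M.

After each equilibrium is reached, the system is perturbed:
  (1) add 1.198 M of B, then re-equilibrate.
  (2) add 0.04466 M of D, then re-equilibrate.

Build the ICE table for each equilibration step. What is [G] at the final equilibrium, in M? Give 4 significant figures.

Q₀ = 0.695 vs Keq = 5.6300e-04 ⇒ Q>K, reverse
Step 1:
                    G           D           B           L
  I            0.6773      0.3679       4.851      0.3327
  C             0.194    -0.09699      -0.194      -0.291
  E            0.8713      0.2709       4.657     0.04174
  solve Keq expr → x = -0.09699; check Q = 5.6300e-04
Then add 1.198 M of B.
Step 2:
                    G           D           B           L
  I            0.8713      0.2709       5.855     0.04174
  C          0.003803   -0.001901   -0.003803   -0.005704
  E            0.8751       0.269       5.851     0.03604
  solve Keq expr → x = -0.001901; check Q = 5.6300e-04
Then add 0.04466 M of D.
Step 3:
                    G           D           B           L
  I            0.8751      0.3137       5.851     0.03604
  C          0.001162 -5.8088e-04   -0.001162   -0.001743
  E            0.8762      0.3131        5.85      0.0343
  solve Keq expr → x = -5.8088e-04; check Q = 5.6300e-04

[G]_eq = 0.8762 M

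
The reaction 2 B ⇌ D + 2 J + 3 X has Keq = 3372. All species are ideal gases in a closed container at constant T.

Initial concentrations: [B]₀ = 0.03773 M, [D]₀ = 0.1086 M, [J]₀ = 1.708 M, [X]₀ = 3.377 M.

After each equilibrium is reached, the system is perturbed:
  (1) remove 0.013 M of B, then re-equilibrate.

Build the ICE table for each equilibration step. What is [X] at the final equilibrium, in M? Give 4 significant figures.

Q₀ = 8571 vs Keq = 3372 ⇒ Q>K, reverse
Step 1:
                   B          D          J          X
  init       0.03773     0.1086      1.708      3.377
  Δ          0.01848  -0.009242   -0.01848   -0.02773
  eq         0.05621    0.09936       1.69      3.349
  solve Keq expr → x = -0.009242; check Q = 3372
Then remove 0.013 M of B.
Step 2:
                   B          D          J          X
  init       0.04321    0.09936       1.69      3.349
  Δ          0.01072  -0.005362   -0.01072   -0.01609
  eq         0.05394      0.094      1.679      3.333
  solve Keq expr → x = -0.005362; check Q = 3372

[X]_eq = 3.333 M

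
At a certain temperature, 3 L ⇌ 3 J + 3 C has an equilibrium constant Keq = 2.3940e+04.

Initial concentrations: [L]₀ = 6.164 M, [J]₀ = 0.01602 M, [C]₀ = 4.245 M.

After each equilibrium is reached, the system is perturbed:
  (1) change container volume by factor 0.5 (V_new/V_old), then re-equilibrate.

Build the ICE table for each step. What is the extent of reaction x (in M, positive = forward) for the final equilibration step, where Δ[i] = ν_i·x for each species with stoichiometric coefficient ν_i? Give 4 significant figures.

Q₀ = 1.3429e-06 vs Keq = 2.3940e+04 ⇒ Q<K, forward
Step 1:
                   L          J          C
  init         6.164    0.01602      4.245
  Δ             -4.7        4.7        4.7
  eq           1.464      4.716      8.945
  solve Keq expr → x = 1.567; check Q = 2.3940e+04
Then change container volume by factor 0.5 (V_new/V_old).
Step 2:
                   L          J          C
  init         2.928      9.432      17.89
  Δ            1.545     -1.545     -1.545
  eq           4.473      7.887      16.35
  solve Keq expr → x = -0.5151; check Q = 2.3940e+04

x = -0.5151 M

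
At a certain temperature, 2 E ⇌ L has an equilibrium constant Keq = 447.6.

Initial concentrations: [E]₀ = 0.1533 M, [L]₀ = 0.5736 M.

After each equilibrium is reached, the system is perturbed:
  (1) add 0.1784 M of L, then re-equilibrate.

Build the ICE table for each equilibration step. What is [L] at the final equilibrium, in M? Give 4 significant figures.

[L]_eq = 0.8074 M

Q₀ = 24.41 vs Keq = 447.6 ⇒ Q<K, forward
Step 1:
                   E          L
  Initial     0.1533     0.5736
  Change     -0.1157    0.05787
  Equil      0.03756     0.6315
  solve Keq expr → x = 0.05787; check Q = 447.6
Then add 0.1784 M of L.
Step 2:
                   E          L
  Initial    0.03756     0.8099
  Change    0.004912  -0.002456
  Equil      0.04247     0.8074
  solve Keq expr → x = -0.002456; check Q = 447.6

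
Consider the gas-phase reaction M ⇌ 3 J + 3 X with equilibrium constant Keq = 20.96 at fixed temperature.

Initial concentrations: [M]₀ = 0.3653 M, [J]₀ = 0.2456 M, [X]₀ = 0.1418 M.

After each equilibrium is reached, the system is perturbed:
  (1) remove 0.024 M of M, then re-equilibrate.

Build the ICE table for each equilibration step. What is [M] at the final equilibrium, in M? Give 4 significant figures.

Q₀ = 1.1563e-04 vs Keq = 20.96 ⇒ Q<K, forward
Step 1:
                   M          J          X
  I           0.3653     0.2456     0.1418
  C          -0.2931     0.8792     0.8792
  E          0.07225      1.125      1.021
  solve Keq expr → x = 0.2931; check Q = 20.96
Then remove 0.024 M of M.
Step 2:
                   M          J          X
  I          0.04825      1.125      1.021
  C          0.01131   -0.03392   -0.03392
  E          0.05955      1.091      0.987
  solve Keq expr → x = -0.01131; check Q = 20.96

[M]_eq = 0.05955 M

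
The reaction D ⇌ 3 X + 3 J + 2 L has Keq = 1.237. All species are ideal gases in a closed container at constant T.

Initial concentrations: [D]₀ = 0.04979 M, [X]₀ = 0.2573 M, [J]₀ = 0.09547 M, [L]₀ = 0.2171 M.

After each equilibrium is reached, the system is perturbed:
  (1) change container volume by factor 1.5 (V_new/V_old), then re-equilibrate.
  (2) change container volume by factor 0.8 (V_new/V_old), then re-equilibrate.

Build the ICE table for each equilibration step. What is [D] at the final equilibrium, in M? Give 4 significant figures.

Q₀ = 1.4031e-05 vs Keq = 1.237 ⇒ Q<K, forward
Step 1:
                    D           X           J           L
  init        0.04979      0.2573     0.09547      0.2171
  Δ          -0.04971      0.1491      0.1491     0.09942
  eq       7.9574e-05      0.4064      0.2446      0.3165
  solve Keq expr → x = 0.04971; check Q = 1.237
Then change container volume by factor 1.5 (V_new/V_old).
Step 2:
                    D           X           J           L
  init     5.3049e-05       0.271      0.1631       0.211
  Δ       -4.9928e-05  1.4978e-04  1.4978e-04  9.9856e-05
  eq       3.1215e-06      0.2711      0.1632      0.2111
  solve Keq expr → x = 4.9928e-05; check Q = 1.237
Then change container volume by factor 0.8 (V_new/V_old).
Step 3:
                    D           X           J           L
  init     3.9019e-06      0.3389       0.204      0.2639
  Δ        1.4680e-05 -4.4041e-05 -4.4041e-05 -2.9361e-05
  eq       1.8582e-05      0.3388       0.204      0.2639
  solve Keq expr → x = -1.4680e-05; check Q = 1.237

[D]_eq = 1.8582e-05 M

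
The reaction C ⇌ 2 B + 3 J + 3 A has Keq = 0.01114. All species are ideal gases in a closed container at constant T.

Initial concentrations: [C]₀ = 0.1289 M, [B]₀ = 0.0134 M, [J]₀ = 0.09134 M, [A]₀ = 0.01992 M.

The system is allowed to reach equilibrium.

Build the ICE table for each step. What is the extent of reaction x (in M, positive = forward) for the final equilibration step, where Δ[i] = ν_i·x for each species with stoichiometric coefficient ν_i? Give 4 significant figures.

x = 0.1116 M

Q₀ = 8.3909e-12 vs Keq = 0.01114 ⇒ Q<K, forward
Step 1:
                  C         B         J         A
  I          0.1289    0.0134   0.09134   0.01992
  C         -0.1116    0.2231    0.3347    0.3347
  E         0.01733    0.2365    0.4261    0.3546
  solve Keq expr → x = 0.1116; check Q = 0.01114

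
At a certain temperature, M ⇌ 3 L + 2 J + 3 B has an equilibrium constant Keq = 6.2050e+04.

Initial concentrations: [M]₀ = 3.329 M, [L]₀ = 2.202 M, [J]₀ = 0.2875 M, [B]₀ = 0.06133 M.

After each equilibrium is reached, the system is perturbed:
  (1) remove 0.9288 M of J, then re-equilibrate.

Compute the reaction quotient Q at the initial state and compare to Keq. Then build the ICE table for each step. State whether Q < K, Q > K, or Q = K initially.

Q₀ = 6.1155e-05; Q < K (proceeds forward)

Q₀ = 6.1155e-05 vs Keq = 6.2050e+04 ⇒ Q<K, forward
Step 1:
                   M          L          J          B
  I            3.329      2.202     0.2875    0.06133
  C           -1.312      3.936      2.624      3.936
  E            2.017      6.138      2.911      3.997
  solve Keq expr → x = 1.312; check Q = 6.2050e+04
Then remove 0.9288 M of J.
Step 2:
                   M          L          J          B
  I            2.017      6.138      1.983      3.997
  C          -0.1285     0.3854      0.257     0.3854
  E            1.889      6.523       2.24      4.383
  solve Keq expr → x = 0.1285; check Q = 6.2050e+04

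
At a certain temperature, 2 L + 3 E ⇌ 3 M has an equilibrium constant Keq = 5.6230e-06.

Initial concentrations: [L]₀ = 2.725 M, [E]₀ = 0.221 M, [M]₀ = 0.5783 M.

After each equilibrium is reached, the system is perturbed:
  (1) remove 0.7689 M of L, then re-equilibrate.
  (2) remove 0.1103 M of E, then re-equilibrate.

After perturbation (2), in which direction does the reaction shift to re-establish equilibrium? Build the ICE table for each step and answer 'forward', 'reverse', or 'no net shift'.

Q₀ = 2.413 vs Keq = 5.6230e-06 ⇒ Q>K, reverse
Step 1:
                  L         E         M
  I           2.725     0.221    0.5783
  C          0.3662    0.5492   -0.5492
  E           3.091    0.7702   0.02906
  solve Keq expr → x = -0.1831; check Q = 5.6230e-06
Then remove 0.7689 M of L.
Step 2:
                  L         E         M
  I           2.322    0.7702   0.02906
  C        0.003247  0.004871 -0.004871
  E           2.326    0.7751   0.02419
  solve Keq expr → x = -0.001624; check Q = 5.6230e-06
Then remove 0.1103 M of E.
Step 3:
                  L         E         M
  I           2.326    0.6648   0.02419
  C        0.002217  0.003326 -0.003326
  E           2.328    0.6681   0.02087
  solve Keq expr → x = -0.001109; check Q = 5.6230e-06

Direction: reverse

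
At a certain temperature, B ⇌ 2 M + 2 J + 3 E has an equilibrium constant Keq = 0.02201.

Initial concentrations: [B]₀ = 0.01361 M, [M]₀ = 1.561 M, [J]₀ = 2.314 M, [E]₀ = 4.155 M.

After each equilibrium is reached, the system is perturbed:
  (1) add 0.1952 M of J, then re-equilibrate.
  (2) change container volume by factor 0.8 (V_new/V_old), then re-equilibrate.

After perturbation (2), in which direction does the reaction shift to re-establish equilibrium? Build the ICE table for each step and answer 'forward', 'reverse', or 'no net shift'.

Direction: reverse

Q₀ = 6.8768e+04 vs Keq = 0.02201 ⇒ Q>K, reverse
Step 1:
                    B           M           J           E
  init        0.01361       1.561       2.314       4.155
  Δ            0.7502        -1.5        -1.5      -2.251
  eq           0.7638     0.06063      0.8136       1.904
  solve Keq expr → x = -0.7502; check Q = 0.02201
Then add 0.1952 M of J.
Step 2:
                    B           M           J           E
  init         0.7638     0.06063       1.009       1.904
  Δ          0.005217    -0.01043    -0.01043    -0.01565
  eq            0.769      0.0502      0.9984       1.889
  solve Keq expr → x = -0.005217; check Q = 0.02201
Then change container volume by factor 0.8 (V_new/V_old).
Step 3:
                    B           M           J           E
  init         0.9613     0.06275       1.248       2.361
  Δ           0.01435    -0.02869    -0.02869    -0.04304
  eq           0.9756     0.03405       1.219       2.318
  solve Keq expr → x = -0.01435; check Q = 0.02201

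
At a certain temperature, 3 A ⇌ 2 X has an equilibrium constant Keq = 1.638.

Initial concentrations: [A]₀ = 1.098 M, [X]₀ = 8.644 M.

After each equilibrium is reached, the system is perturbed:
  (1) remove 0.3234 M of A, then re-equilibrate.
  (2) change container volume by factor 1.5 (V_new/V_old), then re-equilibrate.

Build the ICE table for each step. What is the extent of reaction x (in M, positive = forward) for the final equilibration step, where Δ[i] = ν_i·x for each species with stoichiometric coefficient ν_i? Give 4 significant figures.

x = -0.08201 M

Q₀ = 56.44 vs Keq = 1.638 ⇒ Q>K, reverse
Step 1:
                   A          X
  Initial      1.098      8.644
  Change       2.082     -1.388
  Equil         3.18      7.256
  solve Keq expr → x = -0.6939; check Q = 1.638
Then remove 0.3234 M of A.
Step 2:
                   A          X
  Initial      2.856      7.256
  Change      0.2705    -0.1803
  Equil        3.127      7.076
  solve Keq expr → x = -0.09017; check Q = 1.638
Then change container volume by factor 1.5 (V_new/V_old).
Step 3:
                   A          X
  Initial      2.084      4.717
  Change       0.246     -0.164
  Equil         2.33      4.553
  solve Keq expr → x = -0.08201; check Q = 1.638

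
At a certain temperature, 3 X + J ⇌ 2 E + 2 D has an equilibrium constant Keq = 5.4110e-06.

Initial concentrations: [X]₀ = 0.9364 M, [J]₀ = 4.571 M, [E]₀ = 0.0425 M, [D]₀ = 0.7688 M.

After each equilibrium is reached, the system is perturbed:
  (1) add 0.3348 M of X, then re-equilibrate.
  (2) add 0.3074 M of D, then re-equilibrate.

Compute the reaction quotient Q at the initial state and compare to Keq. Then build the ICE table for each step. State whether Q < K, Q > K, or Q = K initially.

Q₀ = 2.8445e-04; Q > K (proceeds reverse)

Q₀ = 2.8445e-04 vs Keq = 5.4110e-06 ⇒ Q>K, reverse
Step 1:
                  X         J         E         D
  Initial    0.9364     4.571    0.0425    0.7688
  Change     0.0537    0.0179   -0.0358   -0.0358
  Equil      0.9901     4.589  0.006697     0.733
  solve Keq expr → x = -0.0179; check Q = 5.4110e-06
Then add 0.3348 M of X.
Step 2:
                  X         J         E         D
  Initial     1.325     4.589  0.006697     0.733
  Change  -0.005333 -0.001778  0.003556  0.003556
  Equil        1.32     4.587   0.01025    0.7366
  solve Keq expr → x = 0.001778; check Q = 5.4110e-06
Then add 0.3074 M of D.
Step 3:
                  X         J         E         D
  Initial      1.32     4.587   0.01025     1.044
  Change   0.004441   0.00148 -0.002961 -0.002961
  Equil       1.324     4.589  0.007292     1.041
  solve Keq expr → x = -0.00148; check Q = 5.4110e-06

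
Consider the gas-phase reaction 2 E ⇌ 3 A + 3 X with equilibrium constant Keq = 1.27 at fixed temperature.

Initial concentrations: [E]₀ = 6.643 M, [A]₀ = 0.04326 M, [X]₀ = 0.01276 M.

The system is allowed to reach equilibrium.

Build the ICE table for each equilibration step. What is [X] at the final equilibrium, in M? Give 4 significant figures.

[X]_eq = 1.815 M

Q₀ = 3.8114e-12 vs Keq = 1.27 ⇒ Q<K, forward
Step 1:
                  E         A         X
  Initial     6.643   0.04326   0.01276
  Change     -1.202     1.802     1.802
  Equil       5.441     1.846     1.815
  solve Keq expr → x = 0.6008; check Q = 1.27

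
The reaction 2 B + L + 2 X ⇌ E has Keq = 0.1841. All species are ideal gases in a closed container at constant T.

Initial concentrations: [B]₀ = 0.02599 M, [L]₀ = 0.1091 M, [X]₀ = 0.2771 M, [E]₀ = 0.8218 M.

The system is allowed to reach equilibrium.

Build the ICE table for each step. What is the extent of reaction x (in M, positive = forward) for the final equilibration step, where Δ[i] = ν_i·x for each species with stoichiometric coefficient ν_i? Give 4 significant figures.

Q₀ = 1.4523e+05 vs Keq = 0.1841 ⇒ Q>K, reverse
Step 1:
                    B           L           X           E
  Initial     0.02599      0.1091      0.2771      0.8218
  Change        1.088      0.5439       1.088     -0.5439
  Equil         1.114       0.653       1.365      0.2779
  solve Keq expr → x = -0.5439; check Q = 0.1841

x = -0.5439 M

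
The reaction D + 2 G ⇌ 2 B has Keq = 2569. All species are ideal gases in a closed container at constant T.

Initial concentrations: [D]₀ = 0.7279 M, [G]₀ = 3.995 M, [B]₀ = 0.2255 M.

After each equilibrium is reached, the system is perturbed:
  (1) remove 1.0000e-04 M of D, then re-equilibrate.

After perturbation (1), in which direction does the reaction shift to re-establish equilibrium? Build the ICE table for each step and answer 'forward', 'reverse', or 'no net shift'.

Q₀ = 0.004377 vs Keq = 2569 ⇒ Q<K, forward
Step 1:
                   D          G          B
  init        0.7279      3.995     0.2255
  Δ          -0.7277     -1.455      1.455
  eq      1.7055e-04       2.54      1.681
  solve Keq expr → x = 0.7277; check Q = 2569
Then remove 1.0000e-04 M of D.
Step 2:
                   D          G          B
  init    7.0545e-05       2.54      1.681
  Δ       9.9933e-05 1.9987e-04 -1.9987e-04
  eq      1.7048e-04       2.54      1.681
  solve Keq expr → x = -9.9933e-05; check Q = 2569

Direction: reverse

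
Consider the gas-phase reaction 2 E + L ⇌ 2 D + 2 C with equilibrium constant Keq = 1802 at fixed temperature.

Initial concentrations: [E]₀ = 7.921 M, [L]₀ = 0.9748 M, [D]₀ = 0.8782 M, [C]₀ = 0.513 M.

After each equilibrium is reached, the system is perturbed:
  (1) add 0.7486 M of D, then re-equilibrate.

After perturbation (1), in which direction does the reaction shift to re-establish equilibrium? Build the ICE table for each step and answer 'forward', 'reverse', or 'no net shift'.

Direction: reverse

Q₀ = 0.003319 vs Keq = 1802 ⇒ Q<K, forward
Step 1:
                  E         L         D         C
  I           7.921    0.9748    0.8782     0.513
  C          -1.948    -0.974     1.948     1.948
  E           5.973 7.5260e-04     2.826     2.461
  solve Keq expr → x = 0.974; check Q = 1802
Then add 0.7486 M of D.
Step 2:
                  E         L         D         C
  I           5.973 7.5260e-04     3.575     2.461
  C       8.9927e-04 4.4964e-04 -8.9927e-04 -8.9927e-04
  E           5.974  0.001202     3.574      2.46
  solve Keq expr → x = -4.4964e-04; check Q = 1802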